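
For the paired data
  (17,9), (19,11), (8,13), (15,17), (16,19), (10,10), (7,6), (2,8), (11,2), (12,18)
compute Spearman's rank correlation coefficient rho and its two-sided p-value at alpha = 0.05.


Step 1: Rank x and y separately (midranks; no ties here).
rank(x): 17->9, 19->10, 8->3, 15->7, 16->8, 10->4, 7->2, 2->1, 11->5, 12->6
rank(y): 9->4, 11->6, 13->7, 17->8, 19->10, 10->5, 6->2, 8->3, 2->1, 18->9
Step 2: d_i = R_x(i) - R_y(i); compute d_i^2.
  (9-4)^2=25, (10-6)^2=16, (3-7)^2=16, (7-8)^2=1, (8-10)^2=4, (4-5)^2=1, (2-2)^2=0, (1-3)^2=4, (5-1)^2=16, (6-9)^2=9
sum(d^2) = 92.
Step 3: rho = 1 - 6*92 / (10*(10^2 - 1)) = 1 - 552/990 = 0.442424.
Step 4: Under H0, t = rho * sqrt((n-2)/(1-rho^2)) = 1.3954 ~ t(8).
Step 5: Two-sided p-value from the t-distribution with 8 df = 0.200423.
Step 6: alpha = 0.05. fail to reject H0.

rho = 0.4424, p = 0.200423, fail to reject H0 at alpha = 0.05.


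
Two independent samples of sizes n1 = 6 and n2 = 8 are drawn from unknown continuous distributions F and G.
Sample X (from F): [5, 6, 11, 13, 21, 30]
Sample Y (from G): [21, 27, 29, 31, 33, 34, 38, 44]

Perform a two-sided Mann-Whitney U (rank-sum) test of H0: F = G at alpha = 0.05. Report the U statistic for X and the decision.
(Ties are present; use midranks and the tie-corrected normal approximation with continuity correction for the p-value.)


Step 1: Combine and sort all 14 observations; assign midranks.
sorted (value, group): (5,X), (6,X), (11,X), (13,X), (21,X), (21,Y), (27,Y), (29,Y), (30,X), (31,Y), (33,Y), (34,Y), (38,Y), (44,Y)
ranks: 5->1, 6->2, 11->3, 13->4, 21->5.5, 21->5.5, 27->7, 29->8, 30->9, 31->10, 33->11, 34->12, 38->13, 44->14
Step 2: Rank sum for X: R1 = 1 + 2 + 3 + 4 + 5.5 + 9 = 24.5.
Step 3: U_X = R1 - n1(n1+1)/2 = 24.5 - 6*7/2 = 24.5 - 21 = 3.5.
       U_Y = n1*n2 - U_X = 48 - 3.5 = 44.5.
Step 4: Ties are present, so use the tie-corrected normal approximation (with continuity correction) for the p-value.
Step 5: p-value = 0.009743; compare to alpha = 0.05. reject H0.

U_X = 3.5, p = 0.009743, reject H0 at alpha = 0.05.


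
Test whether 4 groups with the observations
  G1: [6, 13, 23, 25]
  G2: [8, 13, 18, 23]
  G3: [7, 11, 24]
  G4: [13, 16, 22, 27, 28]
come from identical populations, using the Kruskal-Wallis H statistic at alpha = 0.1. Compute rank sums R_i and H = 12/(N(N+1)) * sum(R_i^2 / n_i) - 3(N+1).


Step 1: Combine all N = 16 observations and assign midranks.
sorted (value, group, rank): (6,G1,1), (7,G3,2), (8,G2,3), (11,G3,4), (13,G1,6), (13,G2,6), (13,G4,6), (16,G4,8), (18,G2,9), (22,G4,10), (23,G1,11.5), (23,G2,11.5), (24,G3,13), (25,G1,14), (27,G4,15), (28,G4,16)
Step 2: Sum ranks within each group.
R_1 = 32.5 (n_1 = 4)
R_2 = 29.5 (n_2 = 4)
R_3 = 19 (n_3 = 3)
R_4 = 55 (n_4 = 5)
Step 3: H = 12/(N(N+1)) * sum(R_i^2/n_i) - 3(N+1)
     = 12/(16*17) * (32.5^2/4 + 29.5^2/4 + 19^2/3 + 55^2/5) - 3*17
     = 0.044118 * 1206.96 - 51
     = 2.248162.
Step 4: Ties present; correction factor C = 1 - 30/(16^3 - 16) = 0.992647. Corrected H = 2.248162 / 0.992647 = 2.264815.
Step 5: Under H0, H ~ chi^2(3); p-value = 0.519295.
Step 6: alpha = 0.1. fail to reject H0.

H = 2.2648, df = 3, p = 0.519295, fail to reject H0.


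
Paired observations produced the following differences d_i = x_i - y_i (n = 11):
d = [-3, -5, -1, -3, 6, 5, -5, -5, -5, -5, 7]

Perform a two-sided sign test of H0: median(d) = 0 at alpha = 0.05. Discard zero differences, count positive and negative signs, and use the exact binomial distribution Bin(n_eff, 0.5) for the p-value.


Step 1: Discard zero differences. Original n = 11; n_eff = number of nonzero differences = 11.
Nonzero differences (with sign): -3, -5, -1, -3, +6, +5, -5, -5, -5, -5, +7
Step 2: Count signs: positive = 3, negative = 8.
Step 3: Under H0: P(positive) = 0.5, so the number of positives S ~ Bin(11, 0.5).
Step 4: Two-sided exact p-value = sum of Bin(11,0.5) probabilities at or below the observed probability = 0.226562.
Step 5: alpha = 0.05. fail to reject H0.

n_eff = 11, pos = 3, neg = 8, p = 0.226562, fail to reject H0.


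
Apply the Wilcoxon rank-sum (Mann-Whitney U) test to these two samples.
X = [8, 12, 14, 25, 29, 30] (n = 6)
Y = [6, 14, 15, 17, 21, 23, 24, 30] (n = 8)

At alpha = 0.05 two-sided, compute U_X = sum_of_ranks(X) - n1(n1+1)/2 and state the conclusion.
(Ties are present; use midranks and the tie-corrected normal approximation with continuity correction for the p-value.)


Step 1: Combine and sort all 14 observations; assign midranks.
sorted (value, group): (6,Y), (8,X), (12,X), (14,X), (14,Y), (15,Y), (17,Y), (21,Y), (23,Y), (24,Y), (25,X), (29,X), (30,X), (30,Y)
ranks: 6->1, 8->2, 12->3, 14->4.5, 14->4.5, 15->6, 17->7, 21->8, 23->9, 24->10, 25->11, 29->12, 30->13.5, 30->13.5
Step 2: Rank sum for X: R1 = 2 + 3 + 4.5 + 11 + 12 + 13.5 = 46.
Step 3: U_X = R1 - n1(n1+1)/2 = 46 - 6*7/2 = 46 - 21 = 25.
       U_Y = n1*n2 - U_X = 48 - 25 = 23.
Step 4: Ties are present, so use the tie-corrected normal approximation (with continuity correction) for the p-value.
Step 5: p-value = 0.948419; compare to alpha = 0.05. fail to reject H0.

U_X = 25, p = 0.948419, fail to reject H0 at alpha = 0.05.


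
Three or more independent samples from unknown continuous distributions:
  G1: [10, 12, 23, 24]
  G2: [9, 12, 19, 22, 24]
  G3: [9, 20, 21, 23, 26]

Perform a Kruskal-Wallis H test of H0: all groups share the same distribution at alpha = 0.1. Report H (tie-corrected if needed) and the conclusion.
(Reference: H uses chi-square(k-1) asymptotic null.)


Step 1: Combine all N = 14 observations and assign midranks.
sorted (value, group, rank): (9,G2,1.5), (9,G3,1.5), (10,G1,3), (12,G1,4.5), (12,G2,4.5), (19,G2,6), (20,G3,7), (21,G3,8), (22,G2,9), (23,G1,10.5), (23,G3,10.5), (24,G1,12.5), (24,G2,12.5), (26,G3,14)
Step 2: Sum ranks within each group.
R_1 = 30.5 (n_1 = 4)
R_2 = 33.5 (n_2 = 5)
R_3 = 41 (n_3 = 5)
Step 3: H = 12/(N(N+1)) * sum(R_i^2/n_i) - 3(N+1)
     = 12/(14*15) * (30.5^2/4 + 33.5^2/5 + 41^2/5) - 3*15
     = 0.057143 * 793.212 - 45
     = 0.326429.
Step 4: Ties present; correction factor C = 1 - 24/(14^3 - 14) = 0.991209. Corrected H = 0.326429 / 0.991209 = 0.329324.
Step 5: Under H0, H ~ chi^2(2); p-value = 0.848180.
Step 6: alpha = 0.1. fail to reject H0.

H = 0.3293, df = 2, p = 0.848180, fail to reject H0.


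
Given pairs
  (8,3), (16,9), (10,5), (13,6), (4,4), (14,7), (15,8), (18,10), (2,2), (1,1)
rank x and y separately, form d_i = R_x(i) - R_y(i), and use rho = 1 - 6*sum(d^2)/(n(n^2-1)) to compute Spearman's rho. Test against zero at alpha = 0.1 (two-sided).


Step 1: Rank x and y separately (midranks; no ties here).
rank(x): 8->4, 16->9, 10->5, 13->6, 4->3, 14->7, 15->8, 18->10, 2->2, 1->1
rank(y): 3->3, 9->9, 5->5, 6->6, 4->4, 7->7, 8->8, 10->10, 2->2, 1->1
Step 2: d_i = R_x(i) - R_y(i); compute d_i^2.
  (4-3)^2=1, (9-9)^2=0, (5-5)^2=0, (6-6)^2=0, (3-4)^2=1, (7-7)^2=0, (8-8)^2=0, (10-10)^2=0, (2-2)^2=0, (1-1)^2=0
sum(d^2) = 2.
Step 3: rho = 1 - 6*2 / (10*(10^2 - 1)) = 1 - 12/990 = 0.987879.
Step 4: Under H0, t = rho * sqrt((n-2)/(1-rho^2)) = 18.0003 ~ t(8).
Step 5: Two-sided p-value from the t-distribution with 8 df = 0.000000.
Step 6: alpha = 0.1. reject H0.

rho = 0.9879, p = 0.000000, reject H0 at alpha = 0.1.


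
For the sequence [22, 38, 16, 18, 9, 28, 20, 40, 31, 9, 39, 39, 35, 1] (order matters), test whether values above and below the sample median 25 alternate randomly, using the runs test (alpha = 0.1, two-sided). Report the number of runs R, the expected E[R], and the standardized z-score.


Step 1: Compute median = 25; label A = above, B = below.
Labels in order: BABBBABAABAAAB  (n_A = 7, n_B = 7)
Step 2: Count runs R = 9.
Step 3: Under H0 (random ordering), E[R] = 2*n_A*n_B/(n_A+n_B) + 1 = 2*7*7/14 + 1 = 8.0000.
        Var[R] = 2*n_A*n_B*(2*n_A*n_B - n_A - n_B) / ((n_A+n_B)^2 * (n_A+n_B-1)) = 8232/2548 = 3.2308.
        SD[R] = 1.7974.
Step 4: Continuity-corrected z = (R - 0.5 - E[R]) / SD[R] = (9 - 0.5 - 8.0000) / 1.7974 = 0.2782.
Step 5: Two-sided p-value via normal approximation = 2*(1 - Phi(|z|)) = 0.780879.
Step 6: alpha = 0.1. fail to reject H0.

R = 9, z = 0.2782, p = 0.780879, fail to reject H0.


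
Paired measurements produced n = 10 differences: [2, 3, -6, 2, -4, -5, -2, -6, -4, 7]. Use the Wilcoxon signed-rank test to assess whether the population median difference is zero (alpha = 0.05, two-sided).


Step 1: Drop any zero differences (none here) and take |d_i|.
|d| = [2, 3, 6, 2, 4, 5, 2, 6, 4, 7]
Step 2: Midrank |d_i| (ties get averaged ranks).
ranks: |2|->2, |3|->4, |6|->8.5, |2|->2, |4|->5.5, |5|->7, |2|->2, |6|->8.5, |4|->5.5, |7|->10
Step 3: Attach original signs; sum ranks with positive sign and with negative sign.
W+ = 2 + 4 + 2 + 10 = 18
W- = 8.5 + 5.5 + 7 + 2 + 8.5 + 5.5 = 37
(Check: W+ + W- = 55 should equal n(n+1)/2 = 55.)
Step 4: Test statistic W = min(W+, W-) = 18.
Step 5: Ties in |d|, so use the tie-corrected normal approximation.
        E[W] = n(n+1)/4 = 10*11/4 = 27.5.
        Tie groups: |d|=2 (t=3), |d|=4 (t=2), |d|=6 (t=2); sum(t^3 - t) = 36.
        Var[W] = n(n+1)(2n+1)/24 - sum(t^3-t)/48 = 2310/24 - 36/48 = 95.5.
        z = (W - E[W]) / sqrt(Var[W]) = (18 - 27.5) / 9.7724 = -0.9721.
        Two-sided p = 2*Phi(z) = 0.330989.
Step 6: alpha = 0.05. fail to reject H0.

W+ = 18, W- = 37, W = min = 18, p = 0.330989, fail to reject H0.


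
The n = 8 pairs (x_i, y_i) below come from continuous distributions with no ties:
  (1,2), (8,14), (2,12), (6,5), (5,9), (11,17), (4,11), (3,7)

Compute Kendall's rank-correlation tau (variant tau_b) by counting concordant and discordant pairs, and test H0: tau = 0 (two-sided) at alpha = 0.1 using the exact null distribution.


Step 1: Enumerate the 28 unordered pairs (i,j) with i<j and classify each by sign(x_j-x_i) * sign(y_j-y_i).
  (1,2):dx=+7,dy=+12->C; (1,3):dx=+1,dy=+10->C; (1,4):dx=+5,dy=+3->C; (1,5):dx=+4,dy=+7->C
  (1,6):dx=+10,dy=+15->C; (1,7):dx=+3,dy=+9->C; (1,8):dx=+2,dy=+5->C; (2,3):dx=-6,dy=-2->C
  (2,4):dx=-2,dy=-9->C; (2,5):dx=-3,dy=-5->C; (2,6):dx=+3,dy=+3->C; (2,7):dx=-4,dy=-3->C
  (2,8):dx=-5,dy=-7->C; (3,4):dx=+4,dy=-7->D; (3,5):dx=+3,dy=-3->D; (3,6):dx=+9,dy=+5->C
  (3,7):dx=+2,dy=-1->D; (3,8):dx=+1,dy=-5->D; (4,5):dx=-1,dy=+4->D; (4,6):dx=+5,dy=+12->C
  (4,7):dx=-2,dy=+6->D; (4,8):dx=-3,dy=+2->D; (5,6):dx=+6,dy=+8->C; (5,7):dx=-1,dy=+2->D
  (5,8):dx=-2,dy=-2->C; (6,7):dx=-7,dy=-6->C; (6,8):dx=-8,dy=-10->C; (7,8):dx=-1,dy=-4->C
Step 2: C = 20, D = 8, total pairs = 28.
Step 3: tau = (C - D)/(n(n-1)/2) = (20 - 8)/28 = 0.428571.
Step 4: Exact two-sided p-value (enumerate n! = 40320 permutations of y under H0): p = 0.178869.
Step 5: alpha = 0.1. fail to reject H0.

tau_b = 0.4286 (C=20, D=8), p = 0.178869, fail to reject H0.


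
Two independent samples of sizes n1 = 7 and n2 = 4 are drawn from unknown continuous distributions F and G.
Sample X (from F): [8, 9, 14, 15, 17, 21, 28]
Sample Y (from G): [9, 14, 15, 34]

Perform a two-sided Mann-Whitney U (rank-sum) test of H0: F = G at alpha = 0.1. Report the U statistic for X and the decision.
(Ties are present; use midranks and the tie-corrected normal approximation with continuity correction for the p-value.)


Step 1: Combine and sort all 11 observations; assign midranks.
sorted (value, group): (8,X), (9,X), (9,Y), (14,X), (14,Y), (15,X), (15,Y), (17,X), (21,X), (28,X), (34,Y)
ranks: 8->1, 9->2.5, 9->2.5, 14->4.5, 14->4.5, 15->6.5, 15->6.5, 17->8, 21->9, 28->10, 34->11
Step 2: Rank sum for X: R1 = 1 + 2.5 + 4.5 + 6.5 + 8 + 9 + 10 = 41.5.
Step 3: U_X = R1 - n1(n1+1)/2 = 41.5 - 7*8/2 = 41.5 - 28 = 13.5.
       U_Y = n1*n2 - U_X = 28 - 13.5 = 14.5.
Step 4: Ties are present, so use the tie-corrected normal approximation (with continuity correction) for the p-value.
Step 5: p-value = 1.000000; compare to alpha = 0.1. fail to reject H0.

U_X = 13.5, p = 1.000000, fail to reject H0 at alpha = 0.1.


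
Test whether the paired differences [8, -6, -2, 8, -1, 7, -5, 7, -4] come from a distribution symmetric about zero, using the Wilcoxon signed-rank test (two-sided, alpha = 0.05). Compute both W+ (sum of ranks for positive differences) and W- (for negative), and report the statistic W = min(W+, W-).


Step 1: Drop any zero differences (none here) and take |d_i|.
|d| = [8, 6, 2, 8, 1, 7, 5, 7, 4]
Step 2: Midrank |d_i| (ties get averaged ranks).
ranks: |8|->8.5, |6|->5, |2|->2, |8|->8.5, |1|->1, |7|->6.5, |5|->4, |7|->6.5, |4|->3
Step 3: Attach original signs; sum ranks with positive sign and with negative sign.
W+ = 8.5 + 8.5 + 6.5 + 6.5 = 30
W- = 5 + 2 + 1 + 4 + 3 = 15
(Check: W+ + W- = 45 should equal n(n+1)/2 = 45.)
Step 4: Test statistic W = min(W+, W-) = 15.
Step 5: Ties in |d|, so use the tie-corrected normal approximation.
        E[W] = n(n+1)/4 = 9*10/4 = 22.5.
        Tie groups: |d|=7 (t=2), |d|=8 (t=2); sum(t^3 - t) = 12.
        Var[W] = n(n+1)(2n+1)/24 - sum(t^3-t)/48 = 1710/24 - 12/48 = 71.
        z = (W - E[W]) / sqrt(Var[W]) = (15 - 22.5) / 8.4261 = -0.8901.
        Two-sided p = 2*Phi(z) = 0.373420.
Step 6: alpha = 0.05. fail to reject H0.

W+ = 30, W- = 15, W = min = 15, p = 0.373420, fail to reject H0.


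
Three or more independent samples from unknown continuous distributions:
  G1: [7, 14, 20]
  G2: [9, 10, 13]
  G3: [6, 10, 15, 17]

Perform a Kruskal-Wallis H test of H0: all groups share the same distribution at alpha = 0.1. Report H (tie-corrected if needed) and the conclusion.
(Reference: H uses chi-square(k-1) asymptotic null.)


Step 1: Combine all N = 10 observations and assign midranks.
sorted (value, group, rank): (6,G3,1), (7,G1,2), (9,G2,3), (10,G2,4.5), (10,G3,4.5), (13,G2,6), (14,G1,7), (15,G3,8), (17,G3,9), (20,G1,10)
Step 2: Sum ranks within each group.
R_1 = 19 (n_1 = 3)
R_2 = 13.5 (n_2 = 3)
R_3 = 22.5 (n_3 = 4)
Step 3: H = 12/(N(N+1)) * sum(R_i^2/n_i) - 3(N+1)
     = 12/(10*11) * (19^2/3 + 13.5^2/3 + 22.5^2/4) - 3*11
     = 0.109091 * 307.646 - 33
     = 0.561364.
Step 4: Ties present; correction factor C = 1 - 6/(10^3 - 10) = 0.993939. Corrected H = 0.561364 / 0.993939 = 0.564787.
Step 5: Under H0, H ~ chi^2(2); p-value = 0.753977.
Step 6: alpha = 0.1. fail to reject H0.

H = 0.5648, df = 2, p = 0.753977, fail to reject H0.


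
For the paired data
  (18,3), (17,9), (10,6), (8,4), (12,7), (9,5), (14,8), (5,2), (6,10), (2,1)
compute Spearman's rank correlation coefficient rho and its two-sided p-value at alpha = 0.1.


Step 1: Rank x and y separately (midranks; no ties here).
rank(x): 18->10, 17->9, 10->6, 8->4, 12->7, 9->5, 14->8, 5->2, 6->3, 2->1
rank(y): 3->3, 9->9, 6->6, 4->4, 7->7, 5->5, 8->8, 2->2, 10->10, 1->1
Step 2: d_i = R_x(i) - R_y(i); compute d_i^2.
  (10-3)^2=49, (9-9)^2=0, (6-6)^2=0, (4-4)^2=0, (7-7)^2=0, (5-5)^2=0, (8-8)^2=0, (2-2)^2=0, (3-10)^2=49, (1-1)^2=0
sum(d^2) = 98.
Step 3: rho = 1 - 6*98 / (10*(10^2 - 1)) = 1 - 588/990 = 0.406061.
Step 4: Under H0, t = rho * sqrt((n-2)/(1-rho^2)) = 1.2568 ~ t(8).
Step 5: Two-sided p-value from the t-distribution with 8 df = 0.244282.
Step 6: alpha = 0.1. fail to reject H0.

rho = 0.4061, p = 0.244282, fail to reject H0 at alpha = 0.1.


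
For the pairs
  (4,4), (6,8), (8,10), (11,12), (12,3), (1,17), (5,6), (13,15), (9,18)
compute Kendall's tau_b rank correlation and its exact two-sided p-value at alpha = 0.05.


Step 1: Enumerate the 36 unordered pairs (i,j) with i<j and classify each by sign(x_j-x_i) * sign(y_j-y_i).
  (1,2):dx=+2,dy=+4->C; (1,3):dx=+4,dy=+6->C; (1,4):dx=+7,dy=+8->C; (1,5):dx=+8,dy=-1->D
  (1,6):dx=-3,dy=+13->D; (1,7):dx=+1,dy=+2->C; (1,8):dx=+9,dy=+11->C; (1,9):dx=+5,dy=+14->C
  (2,3):dx=+2,dy=+2->C; (2,4):dx=+5,dy=+4->C; (2,5):dx=+6,dy=-5->D; (2,6):dx=-5,dy=+9->D
  (2,7):dx=-1,dy=-2->C; (2,8):dx=+7,dy=+7->C; (2,9):dx=+3,dy=+10->C; (3,4):dx=+3,dy=+2->C
  (3,5):dx=+4,dy=-7->D; (3,6):dx=-7,dy=+7->D; (3,7):dx=-3,dy=-4->C; (3,8):dx=+5,dy=+5->C
  (3,9):dx=+1,dy=+8->C; (4,5):dx=+1,dy=-9->D; (4,6):dx=-10,dy=+5->D; (4,7):dx=-6,dy=-6->C
  (4,8):dx=+2,dy=+3->C; (4,9):dx=-2,dy=+6->D; (5,6):dx=-11,dy=+14->D; (5,7):dx=-7,dy=+3->D
  (5,8):dx=+1,dy=+12->C; (5,9):dx=-3,dy=+15->D; (6,7):dx=+4,dy=-11->D; (6,8):dx=+12,dy=-2->D
  (6,9):dx=+8,dy=+1->C; (7,8):dx=+8,dy=+9->C; (7,9):dx=+4,dy=+12->C; (8,9):dx=-4,dy=+3->D
Step 2: C = 21, D = 15, total pairs = 36.
Step 3: tau = (C - D)/(n(n-1)/2) = (21 - 15)/36 = 0.166667.
Step 4: Exact two-sided p-value (enumerate n! = 362880 permutations of y under H0): p = 0.612202.
Step 5: alpha = 0.05. fail to reject H0.

tau_b = 0.1667 (C=21, D=15), p = 0.612202, fail to reject H0.


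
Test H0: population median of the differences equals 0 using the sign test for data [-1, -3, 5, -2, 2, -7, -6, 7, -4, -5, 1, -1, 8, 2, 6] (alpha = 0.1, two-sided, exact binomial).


Step 1: Discard zero differences. Original n = 15; n_eff = number of nonzero differences = 15.
Nonzero differences (with sign): -1, -3, +5, -2, +2, -7, -6, +7, -4, -5, +1, -1, +8, +2, +6
Step 2: Count signs: positive = 7, negative = 8.
Step 3: Under H0: P(positive) = 0.5, so the number of positives S ~ Bin(15, 0.5).
Step 4: Two-sided exact p-value = sum of Bin(15,0.5) probabilities at or below the observed probability = 1.000000.
Step 5: alpha = 0.1. fail to reject H0.

n_eff = 15, pos = 7, neg = 8, p = 1.000000, fail to reject H0.


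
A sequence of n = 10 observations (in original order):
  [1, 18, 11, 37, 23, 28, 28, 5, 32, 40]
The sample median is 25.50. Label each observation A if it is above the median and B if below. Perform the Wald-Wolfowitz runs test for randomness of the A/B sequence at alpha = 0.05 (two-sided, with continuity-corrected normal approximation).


Step 1: Compute median = 25.50; label A = above, B = below.
Labels in order: BBBABAABAA  (n_A = 5, n_B = 5)
Step 2: Count runs R = 6.
Step 3: Under H0 (random ordering), E[R] = 2*n_A*n_B/(n_A+n_B) + 1 = 2*5*5/10 + 1 = 6.0000.
        Var[R] = 2*n_A*n_B*(2*n_A*n_B - n_A - n_B) / ((n_A+n_B)^2 * (n_A+n_B-1)) = 2000/900 = 2.2222.
        SD[R] = 1.4907.
Step 4: R = E[R], so z = 0 with no continuity correction.
Step 5: Two-sided p-value via normal approximation = 2*(1 - Phi(|z|)) = 1.000000.
Step 6: alpha = 0.05. fail to reject H0.

R = 6, z = 0.0000, p = 1.000000, fail to reject H0.


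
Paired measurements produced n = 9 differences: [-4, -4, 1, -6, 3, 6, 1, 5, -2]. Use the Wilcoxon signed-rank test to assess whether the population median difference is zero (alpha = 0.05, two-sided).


Step 1: Drop any zero differences (none here) and take |d_i|.
|d| = [4, 4, 1, 6, 3, 6, 1, 5, 2]
Step 2: Midrank |d_i| (ties get averaged ranks).
ranks: |4|->5.5, |4|->5.5, |1|->1.5, |6|->8.5, |3|->4, |6|->8.5, |1|->1.5, |5|->7, |2|->3
Step 3: Attach original signs; sum ranks with positive sign and with negative sign.
W+ = 1.5 + 4 + 8.5 + 1.5 + 7 = 22.5
W- = 5.5 + 5.5 + 8.5 + 3 = 22.5
(Check: W+ + W- = 45 should equal n(n+1)/2 = 45.)
Step 4: Test statistic W = min(W+, W-) = 22.5.
Step 5: Ties in |d|, so use the tie-corrected normal approximation.
        E[W] = n(n+1)/4 = 9*10/4 = 22.5.
        Tie groups: |d|=1 (t=2), |d|=4 (t=2), |d|=6 (t=2); sum(t^3 - t) = 18.
        Var[W] = n(n+1)(2n+1)/24 - sum(t^3-t)/48 = 1710/24 - 18/48 = 70.875.
        z = (W - E[W]) / sqrt(Var[W]) = (22.5 - 22.5) / 8.4187 = 0.0000.
        Two-sided p = 2*Phi(z) = 1.000000.
Step 6: alpha = 0.05. fail to reject H0.

W+ = 22.5, W- = 22.5, W = min = 22.5, p = 1.000000, fail to reject H0.


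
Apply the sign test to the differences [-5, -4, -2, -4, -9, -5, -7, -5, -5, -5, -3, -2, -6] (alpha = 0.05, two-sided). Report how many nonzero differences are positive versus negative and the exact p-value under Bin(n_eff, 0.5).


Step 1: Discard zero differences. Original n = 13; n_eff = number of nonzero differences = 13.
Nonzero differences (with sign): -5, -4, -2, -4, -9, -5, -7, -5, -5, -5, -3, -2, -6
Step 2: Count signs: positive = 0, negative = 13.
Step 3: Under H0: P(positive) = 0.5, so the number of positives S ~ Bin(13, 0.5).
Step 4: Two-sided exact p-value = sum of Bin(13,0.5) probabilities at or below the observed probability = 0.000244.
Step 5: alpha = 0.05. reject H0.

n_eff = 13, pos = 0, neg = 13, p = 0.000244, reject H0.


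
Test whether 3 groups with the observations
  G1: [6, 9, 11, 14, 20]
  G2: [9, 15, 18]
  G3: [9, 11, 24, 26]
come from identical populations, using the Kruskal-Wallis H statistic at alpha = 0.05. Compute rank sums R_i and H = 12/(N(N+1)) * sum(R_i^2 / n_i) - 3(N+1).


Step 1: Combine all N = 12 observations and assign midranks.
sorted (value, group, rank): (6,G1,1), (9,G1,3), (9,G2,3), (9,G3,3), (11,G1,5.5), (11,G3,5.5), (14,G1,7), (15,G2,8), (18,G2,9), (20,G1,10), (24,G3,11), (26,G3,12)
Step 2: Sum ranks within each group.
R_1 = 26.5 (n_1 = 5)
R_2 = 20 (n_2 = 3)
R_3 = 31.5 (n_3 = 4)
Step 3: H = 12/(N(N+1)) * sum(R_i^2/n_i) - 3(N+1)
     = 12/(12*13) * (26.5^2/5 + 20^2/3 + 31.5^2/4) - 3*13
     = 0.076923 * 521.846 - 39
     = 1.141987.
Step 4: Ties present; correction factor C = 1 - 30/(12^3 - 12) = 0.982517. Corrected H = 1.141987 / 0.982517 = 1.162307.
Step 5: Under H0, H ~ chi^2(2); p-value = 0.559253.
Step 6: alpha = 0.05. fail to reject H0.

H = 1.1623, df = 2, p = 0.559253, fail to reject H0.


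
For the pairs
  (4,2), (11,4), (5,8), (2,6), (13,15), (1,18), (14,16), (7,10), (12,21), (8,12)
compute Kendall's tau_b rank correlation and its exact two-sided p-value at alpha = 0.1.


Step 1: Enumerate the 45 unordered pairs (i,j) with i<j and classify each by sign(x_j-x_i) * sign(y_j-y_i).
  (1,2):dx=+7,dy=+2->C; (1,3):dx=+1,dy=+6->C; (1,4):dx=-2,dy=+4->D; (1,5):dx=+9,dy=+13->C
  (1,6):dx=-3,dy=+16->D; (1,7):dx=+10,dy=+14->C; (1,8):dx=+3,dy=+8->C; (1,9):dx=+8,dy=+19->C
  (1,10):dx=+4,dy=+10->C; (2,3):dx=-6,dy=+4->D; (2,4):dx=-9,dy=+2->D; (2,5):dx=+2,dy=+11->C
  (2,6):dx=-10,dy=+14->D; (2,7):dx=+3,dy=+12->C; (2,8):dx=-4,dy=+6->D; (2,9):dx=+1,dy=+17->C
  (2,10):dx=-3,dy=+8->D; (3,4):dx=-3,dy=-2->C; (3,5):dx=+8,dy=+7->C; (3,6):dx=-4,dy=+10->D
  (3,7):dx=+9,dy=+8->C; (3,8):dx=+2,dy=+2->C; (3,9):dx=+7,dy=+13->C; (3,10):dx=+3,dy=+4->C
  (4,5):dx=+11,dy=+9->C; (4,6):dx=-1,dy=+12->D; (4,7):dx=+12,dy=+10->C; (4,8):dx=+5,dy=+4->C
  (4,9):dx=+10,dy=+15->C; (4,10):dx=+6,dy=+6->C; (5,6):dx=-12,dy=+3->D; (5,7):dx=+1,dy=+1->C
  (5,8):dx=-6,dy=-5->C; (5,9):dx=-1,dy=+6->D; (5,10):dx=-5,dy=-3->C; (6,7):dx=+13,dy=-2->D
  (6,8):dx=+6,dy=-8->D; (6,9):dx=+11,dy=+3->C; (6,10):dx=+7,dy=-6->D; (7,8):dx=-7,dy=-6->C
  (7,9):dx=-2,dy=+5->D; (7,10):dx=-6,dy=-4->C; (8,9):dx=+5,dy=+11->C; (8,10):dx=+1,dy=+2->C
  (9,10):dx=-4,dy=-9->C
Step 2: C = 30, D = 15, total pairs = 45.
Step 3: tau = (C - D)/(n(n-1)/2) = (30 - 15)/45 = 0.333333.
Step 4: Exact two-sided p-value (enumerate n! = 3628800 permutations of y under H0): p = 0.216373.
Step 5: alpha = 0.1. fail to reject H0.

tau_b = 0.3333 (C=30, D=15), p = 0.216373, fail to reject H0.


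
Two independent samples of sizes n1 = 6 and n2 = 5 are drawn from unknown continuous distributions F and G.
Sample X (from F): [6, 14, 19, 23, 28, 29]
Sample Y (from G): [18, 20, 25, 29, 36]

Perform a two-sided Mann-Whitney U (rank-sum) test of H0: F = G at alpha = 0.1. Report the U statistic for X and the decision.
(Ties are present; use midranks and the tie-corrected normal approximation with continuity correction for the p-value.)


Step 1: Combine and sort all 11 observations; assign midranks.
sorted (value, group): (6,X), (14,X), (18,Y), (19,X), (20,Y), (23,X), (25,Y), (28,X), (29,X), (29,Y), (36,Y)
ranks: 6->1, 14->2, 18->3, 19->4, 20->5, 23->6, 25->7, 28->8, 29->9.5, 29->9.5, 36->11
Step 2: Rank sum for X: R1 = 1 + 2 + 4 + 6 + 8 + 9.5 = 30.5.
Step 3: U_X = R1 - n1(n1+1)/2 = 30.5 - 6*7/2 = 30.5 - 21 = 9.5.
       U_Y = n1*n2 - U_X = 30 - 9.5 = 20.5.
Step 4: Ties are present, so use the tie-corrected normal approximation (with continuity correction) for the p-value.
Step 5: p-value = 0.360216; compare to alpha = 0.1. fail to reject H0.

U_X = 9.5, p = 0.360216, fail to reject H0 at alpha = 0.1.


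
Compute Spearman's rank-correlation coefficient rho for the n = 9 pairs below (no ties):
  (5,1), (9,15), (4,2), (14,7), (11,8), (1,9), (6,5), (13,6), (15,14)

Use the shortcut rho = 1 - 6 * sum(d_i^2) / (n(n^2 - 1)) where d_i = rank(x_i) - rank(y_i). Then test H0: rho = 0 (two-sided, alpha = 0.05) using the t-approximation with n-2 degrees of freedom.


Step 1: Rank x and y separately (midranks; no ties here).
rank(x): 5->3, 9->5, 4->2, 14->8, 11->6, 1->1, 6->4, 13->7, 15->9
rank(y): 1->1, 15->9, 2->2, 7->5, 8->6, 9->7, 5->3, 6->4, 14->8
Step 2: d_i = R_x(i) - R_y(i); compute d_i^2.
  (3-1)^2=4, (5-9)^2=16, (2-2)^2=0, (8-5)^2=9, (6-6)^2=0, (1-7)^2=36, (4-3)^2=1, (7-4)^2=9, (9-8)^2=1
sum(d^2) = 76.
Step 3: rho = 1 - 6*76 / (9*(9^2 - 1)) = 1 - 456/720 = 0.366667.
Step 4: Under H0, t = rho * sqrt((n-2)/(1-rho^2)) = 1.0427 ~ t(7).
Step 5: Two-sided p-value from the t-distribution with 7 df = 0.331740.
Step 6: alpha = 0.05. fail to reject H0.

rho = 0.3667, p = 0.331740, fail to reject H0 at alpha = 0.05.


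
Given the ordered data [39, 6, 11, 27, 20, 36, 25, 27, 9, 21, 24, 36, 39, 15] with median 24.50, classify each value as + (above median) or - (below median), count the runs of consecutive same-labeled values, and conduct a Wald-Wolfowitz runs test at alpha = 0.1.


Step 1: Compute median = 24.50; label A = above, B = below.
Labels in order: ABBABAAABBBAAB  (n_A = 7, n_B = 7)
Step 2: Count runs R = 8.
Step 3: Under H0 (random ordering), E[R] = 2*n_A*n_B/(n_A+n_B) + 1 = 2*7*7/14 + 1 = 8.0000.
        Var[R] = 2*n_A*n_B*(2*n_A*n_B - n_A - n_B) / ((n_A+n_B)^2 * (n_A+n_B-1)) = 8232/2548 = 3.2308.
        SD[R] = 1.7974.
Step 4: R = E[R], so z = 0 with no continuity correction.
Step 5: Two-sided p-value via normal approximation = 2*(1 - Phi(|z|)) = 1.000000.
Step 6: alpha = 0.1. fail to reject H0.

R = 8, z = 0.0000, p = 1.000000, fail to reject H0.


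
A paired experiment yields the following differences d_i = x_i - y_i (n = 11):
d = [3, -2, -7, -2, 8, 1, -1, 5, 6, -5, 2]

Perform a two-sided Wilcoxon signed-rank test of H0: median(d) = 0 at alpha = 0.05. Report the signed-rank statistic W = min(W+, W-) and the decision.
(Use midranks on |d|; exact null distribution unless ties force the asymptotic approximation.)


Step 1: Drop any zero differences (none here) and take |d_i|.
|d| = [3, 2, 7, 2, 8, 1, 1, 5, 6, 5, 2]
Step 2: Midrank |d_i| (ties get averaged ranks).
ranks: |3|->6, |2|->4, |7|->10, |2|->4, |8|->11, |1|->1.5, |1|->1.5, |5|->7.5, |6|->9, |5|->7.5, |2|->4
Step 3: Attach original signs; sum ranks with positive sign and with negative sign.
W+ = 6 + 11 + 1.5 + 7.5 + 9 + 4 = 39
W- = 4 + 10 + 4 + 1.5 + 7.5 = 27
(Check: W+ + W- = 66 should equal n(n+1)/2 = 66.)
Step 4: Test statistic W = min(W+, W-) = 27.
Step 5: Ties in |d|, so use the tie-corrected normal approximation.
        E[W] = n(n+1)/4 = 11*12/4 = 33.
        Tie groups: |d|=1 (t=2), |d|=2 (t=3), |d|=5 (t=2); sum(t^3 - t) = 36.
        Var[W] = n(n+1)(2n+1)/24 - sum(t^3-t)/48 = 3036/24 - 36/48 = 125.75.
        z = (W - E[W]) / sqrt(Var[W]) = (27 - 33) / 11.2138 = -0.5351.
        Two-sided p = 2*Phi(z) = 0.592613.
Step 6: alpha = 0.05. fail to reject H0.

W+ = 39, W- = 27, W = min = 27, p = 0.592613, fail to reject H0.


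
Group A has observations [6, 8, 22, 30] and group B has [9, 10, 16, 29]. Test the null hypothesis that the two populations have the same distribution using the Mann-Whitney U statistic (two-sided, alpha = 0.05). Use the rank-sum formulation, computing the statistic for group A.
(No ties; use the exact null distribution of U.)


Step 1: Combine and sort all 8 observations; assign midranks.
sorted (value, group): (6,X), (8,X), (9,Y), (10,Y), (16,Y), (22,X), (29,Y), (30,X)
ranks: 6->1, 8->2, 9->3, 10->4, 16->5, 22->6, 29->7, 30->8
Step 2: Rank sum for X: R1 = 1 + 2 + 6 + 8 = 17.
Step 3: U_X = R1 - n1(n1+1)/2 = 17 - 4*5/2 = 17 - 10 = 7.
       U_Y = n1*n2 - U_X = 16 - 7 = 9.
Step 4: No ties, so the exact null distribution of U (based on enumerating the C(8,4) = 70 equally likely rank assignments) gives the two-sided p-value.
Step 5: p-value = 0.885714; compare to alpha = 0.05. fail to reject H0.

U_X = 7, p = 0.885714, fail to reject H0 at alpha = 0.05.


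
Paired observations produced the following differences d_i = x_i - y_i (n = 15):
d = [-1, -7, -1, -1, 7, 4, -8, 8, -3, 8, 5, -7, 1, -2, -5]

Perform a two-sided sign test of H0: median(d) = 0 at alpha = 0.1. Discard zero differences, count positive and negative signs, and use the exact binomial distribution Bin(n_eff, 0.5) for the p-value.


Step 1: Discard zero differences. Original n = 15; n_eff = number of nonzero differences = 15.
Nonzero differences (with sign): -1, -7, -1, -1, +7, +4, -8, +8, -3, +8, +5, -7, +1, -2, -5
Step 2: Count signs: positive = 6, negative = 9.
Step 3: Under H0: P(positive) = 0.5, so the number of positives S ~ Bin(15, 0.5).
Step 4: Two-sided exact p-value = sum of Bin(15,0.5) probabilities at or below the observed probability = 0.607239.
Step 5: alpha = 0.1. fail to reject H0.

n_eff = 15, pos = 6, neg = 9, p = 0.607239, fail to reject H0.


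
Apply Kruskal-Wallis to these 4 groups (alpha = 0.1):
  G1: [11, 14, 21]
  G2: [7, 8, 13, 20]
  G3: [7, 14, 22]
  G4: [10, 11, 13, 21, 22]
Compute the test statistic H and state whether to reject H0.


Step 1: Combine all N = 15 observations and assign midranks.
sorted (value, group, rank): (7,G2,1.5), (7,G3,1.5), (8,G2,3), (10,G4,4), (11,G1,5.5), (11,G4,5.5), (13,G2,7.5), (13,G4,7.5), (14,G1,9.5), (14,G3,9.5), (20,G2,11), (21,G1,12.5), (21,G4,12.5), (22,G3,14.5), (22,G4,14.5)
Step 2: Sum ranks within each group.
R_1 = 27.5 (n_1 = 3)
R_2 = 23 (n_2 = 4)
R_3 = 25.5 (n_3 = 3)
R_4 = 44 (n_4 = 5)
Step 3: H = 12/(N(N+1)) * sum(R_i^2/n_i) - 3(N+1)
     = 12/(15*16) * (27.5^2/3 + 23^2/4 + 25.5^2/3 + 44^2/5) - 3*16
     = 0.050000 * 988.283 - 48
     = 1.414167.
Step 4: Ties present; correction factor C = 1 - 36/(15^3 - 15) = 0.989286. Corrected H = 1.414167 / 0.989286 = 1.429483.
Step 5: Under H0, H ~ chi^2(3); p-value = 0.698639.
Step 6: alpha = 0.1. fail to reject H0.

H = 1.4295, df = 3, p = 0.698639, fail to reject H0.


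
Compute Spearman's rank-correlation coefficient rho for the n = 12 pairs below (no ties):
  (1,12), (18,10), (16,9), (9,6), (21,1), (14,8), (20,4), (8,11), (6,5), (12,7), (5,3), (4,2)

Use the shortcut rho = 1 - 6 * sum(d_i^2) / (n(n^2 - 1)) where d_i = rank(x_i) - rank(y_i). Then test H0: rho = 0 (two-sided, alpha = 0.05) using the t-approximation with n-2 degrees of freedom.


Step 1: Rank x and y separately (midranks; no ties here).
rank(x): 1->1, 18->10, 16->9, 9->6, 21->12, 14->8, 20->11, 8->5, 6->4, 12->7, 5->3, 4->2
rank(y): 12->12, 10->10, 9->9, 6->6, 1->1, 8->8, 4->4, 11->11, 5->5, 7->7, 3->3, 2->2
Step 2: d_i = R_x(i) - R_y(i); compute d_i^2.
  (1-12)^2=121, (10-10)^2=0, (9-9)^2=0, (6-6)^2=0, (12-1)^2=121, (8-8)^2=0, (11-4)^2=49, (5-11)^2=36, (4-5)^2=1, (7-7)^2=0, (3-3)^2=0, (2-2)^2=0
sum(d^2) = 328.
Step 3: rho = 1 - 6*328 / (12*(12^2 - 1)) = 1 - 1968/1716 = -0.146853.
Step 4: Under H0, t = rho * sqrt((n-2)/(1-rho^2)) = -0.4695 ~ t(10).
Step 5: Two-sided p-value from the t-distribution with 10 df = 0.648796.
Step 6: alpha = 0.05. fail to reject H0.

rho = -0.1469, p = 0.648796, fail to reject H0 at alpha = 0.05.


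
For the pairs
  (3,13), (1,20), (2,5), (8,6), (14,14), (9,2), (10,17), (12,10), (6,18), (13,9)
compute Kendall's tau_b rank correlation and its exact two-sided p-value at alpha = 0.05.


Step 1: Enumerate the 45 unordered pairs (i,j) with i<j and classify each by sign(x_j-x_i) * sign(y_j-y_i).
  (1,2):dx=-2,dy=+7->D; (1,3):dx=-1,dy=-8->C; (1,4):dx=+5,dy=-7->D; (1,5):dx=+11,dy=+1->C
  (1,6):dx=+6,dy=-11->D; (1,7):dx=+7,dy=+4->C; (1,8):dx=+9,dy=-3->D; (1,9):dx=+3,dy=+5->C
  (1,10):dx=+10,dy=-4->D; (2,3):dx=+1,dy=-15->D; (2,4):dx=+7,dy=-14->D; (2,5):dx=+13,dy=-6->D
  (2,6):dx=+8,dy=-18->D; (2,7):dx=+9,dy=-3->D; (2,8):dx=+11,dy=-10->D; (2,9):dx=+5,dy=-2->D
  (2,10):dx=+12,dy=-11->D; (3,4):dx=+6,dy=+1->C; (3,5):dx=+12,dy=+9->C; (3,6):dx=+7,dy=-3->D
  (3,7):dx=+8,dy=+12->C; (3,8):dx=+10,dy=+5->C; (3,9):dx=+4,dy=+13->C; (3,10):dx=+11,dy=+4->C
  (4,5):dx=+6,dy=+8->C; (4,6):dx=+1,dy=-4->D; (4,7):dx=+2,dy=+11->C; (4,8):dx=+4,dy=+4->C
  (4,9):dx=-2,dy=+12->D; (4,10):dx=+5,dy=+3->C; (5,6):dx=-5,dy=-12->C; (5,7):dx=-4,dy=+3->D
  (5,8):dx=-2,dy=-4->C; (5,9):dx=-8,dy=+4->D; (5,10):dx=-1,dy=-5->C; (6,7):dx=+1,dy=+15->C
  (6,8):dx=+3,dy=+8->C; (6,9):dx=-3,dy=+16->D; (6,10):dx=+4,dy=+7->C; (7,8):dx=+2,dy=-7->D
  (7,9):dx=-4,dy=+1->D; (7,10):dx=+3,dy=-8->D; (8,9):dx=-6,dy=+8->D; (8,10):dx=+1,dy=-1->D
  (9,10):dx=+7,dy=-9->D
Step 2: C = 20, D = 25, total pairs = 45.
Step 3: tau = (C - D)/(n(n-1)/2) = (20 - 25)/45 = -0.111111.
Step 4: Exact two-sided p-value (enumerate n! = 3628800 permutations of y under H0): p = 0.727490.
Step 5: alpha = 0.05. fail to reject H0.

tau_b = -0.1111 (C=20, D=25), p = 0.727490, fail to reject H0.


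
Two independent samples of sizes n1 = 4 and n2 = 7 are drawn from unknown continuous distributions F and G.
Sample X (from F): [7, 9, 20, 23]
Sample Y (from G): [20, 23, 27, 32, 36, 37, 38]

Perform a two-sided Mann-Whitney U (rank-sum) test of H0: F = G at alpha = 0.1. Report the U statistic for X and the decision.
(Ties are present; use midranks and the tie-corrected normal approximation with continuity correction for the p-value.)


Step 1: Combine and sort all 11 observations; assign midranks.
sorted (value, group): (7,X), (9,X), (20,X), (20,Y), (23,X), (23,Y), (27,Y), (32,Y), (36,Y), (37,Y), (38,Y)
ranks: 7->1, 9->2, 20->3.5, 20->3.5, 23->5.5, 23->5.5, 27->7, 32->8, 36->9, 37->10, 38->11
Step 2: Rank sum for X: R1 = 1 + 2 + 3.5 + 5.5 = 12.
Step 3: U_X = R1 - n1(n1+1)/2 = 12 - 4*5/2 = 12 - 10 = 2.
       U_Y = n1*n2 - U_X = 28 - 2 = 26.
Step 4: Ties are present, so use the tie-corrected normal approximation (with continuity correction) for the p-value.
Step 5: p-value = 0.029018; compare to alpha = 0.1. reject H0.

U_X = 2, p = 0.029018, reject H0 at alpha = 0.1.


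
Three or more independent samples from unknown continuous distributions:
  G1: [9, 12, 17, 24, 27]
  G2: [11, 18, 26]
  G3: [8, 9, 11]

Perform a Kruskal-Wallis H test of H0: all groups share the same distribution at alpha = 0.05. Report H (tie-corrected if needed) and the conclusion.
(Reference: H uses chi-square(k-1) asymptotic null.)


Step 1: Combine all N = 11 observations and assign midranks.
sorted (value, group, rank): (8,G3,1), (9,G1,2.5), (9,G3,2.5), (11,G2,4.5), (11,G3,4.5), (12,G1,6), (17,G1,7), (18,G2,8), (24,G1,9), (26,G2,10), (27,G1,11)
Step 2: Sum ranks within each group.
R_1 = 35.5 (n_1 = 5)
R_2 = 22.5 (n_2 = 3)
R_3 = 8 (n_3 = 3)
Step 3: H = 12/(N(N+1)) * sum(R_i^2/n_i) - 3(N+1)
     = 12/(11*12) * (35.5^2/5 + 22.5^2/3 + 8^2/3) - 3*12
     = 0.090909 * 442.133 - 36
     = 4.193939.
Step 4: Ties present; correction factor C = 1 - 12/(11^3 - 11) = 0.990909. Corrected H = 4.193939 / 0.990909 = 4.232416.
Step 5: Under H0, H ~ chi^2(2); p-value = 0.120488.
Step 6: alpha = 0.05. fail to reject H0.

H = 4.2324, df = 2, p = 0.120488, fail to reject H0.


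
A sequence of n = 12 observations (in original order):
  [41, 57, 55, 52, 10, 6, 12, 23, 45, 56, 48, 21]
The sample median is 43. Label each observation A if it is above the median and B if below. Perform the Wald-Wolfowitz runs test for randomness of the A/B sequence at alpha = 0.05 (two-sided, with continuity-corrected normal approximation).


Step 1: Compute median = 43; label A = above, B = below.
Labels in order: BAAABBBBAAAB  (n_A = 6, n_B = 6)
Step 2: Count runs R = 5.
Step 3: Under H0 (random ordering), E[R] = 2*n_A*n_B/(n_A+n_B) + 1 = 2*6*6/12 + 1 = 7.0000.
        Var[R] = 2*n_A*n_B*(2*n_A*n_B - n_A - n_B) / ((n_A+n_B)^2 * (n_A+n_B-1)) = 4320/1584 = 2.7273.
        SD[R] = 1.6514.
Step 4: Continuity-corrected z = (R + 0.5 - E[R]) / SD[R] = (5 + 0.5 - 7.0000) / 1.6514 = -0.9083.
Step 5: Two-sided p-value via normal approximation = 2*(1 - Phi(|z|)) = 0.363722.
Step 6: alpha = 0.05. fail to reject H0.

R = 5, z = -0.9083, p = 0.363722, fail to reject H0.


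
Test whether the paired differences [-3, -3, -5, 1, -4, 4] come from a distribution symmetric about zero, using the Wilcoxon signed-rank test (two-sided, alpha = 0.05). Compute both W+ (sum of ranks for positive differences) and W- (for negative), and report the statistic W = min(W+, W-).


Step 1: Drop any zero differences (none here) and take |d_i|.
|d| = [3, 3, 5, 1, 4, 4]
Step 2: Midrank |d_i| (ties get averaged ranks).
ranks: |3|->2.5, |3|->2.5, |5|->6, |1|->1, |4|->4.5, |4|->4.5
Step 3: Attach original signs; sum ranks with positive sign and with negative sign.
W+ = 1 + 4.5 = 5.5
W- = 2.5 + 2.5 + 6 + 4.5 = 15.5
(Check: W+ + W- = 21 should equal n(n+1)/2 = 21.)
Step 4: Test statistic W = min(W+, W-) = 5.5.
Step 5: Ties in |d|, so use the tie-corrected normal approximation.
        E[W] = n(n+1)/4 = 6*7/4 = 10.5.
        Tie groups: |d|=3 (t=2), |d|=4 (t=2); sum(t^3 - t) = 12.
        Var[W] = n(n+1)(2n+1)/24 - sum(t^3-t)/48 = 546/24 - 12/48 = 22.5.
        z = (W - E[W]) / sqrt(Var[W]) = (5.5 - 10.5) / 4.7434 = -1.0541.
        Two-sided p = 2*Phi(z) = 0.291841.
Step 6: alpha = 0.05. fail to reject H0.

W+ = 5.5, W- = 15.5, W = min = 5.5, p = 0.291841, fail to reject H0.


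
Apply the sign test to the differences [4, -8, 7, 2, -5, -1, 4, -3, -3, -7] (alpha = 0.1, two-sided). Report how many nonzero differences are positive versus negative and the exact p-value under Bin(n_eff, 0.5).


Step 1: Discard zero differences. Original n = 10; n_eff = number of nonzero differences = 10.
Nonzero differences (with sign): +4, -8, +7, +2, -5, -1, +4, -3, -3, -7
Step 2: Count signs: positive = 4, negative = 6.
Step 3: Under H0: P(positive) = 0.5, so the number of positives S ~ Bin(10, 0.5).
Step 4: Two-sided exact p-value = sum of Bin(10,0.5) probabilities at or below the observed probability = 0.753906.
Step 5: alpha = 0.1. fail to reject H0.

n_eff = 10, pos = 4, neg = 6, p = 0.753906, fail to reject H0.


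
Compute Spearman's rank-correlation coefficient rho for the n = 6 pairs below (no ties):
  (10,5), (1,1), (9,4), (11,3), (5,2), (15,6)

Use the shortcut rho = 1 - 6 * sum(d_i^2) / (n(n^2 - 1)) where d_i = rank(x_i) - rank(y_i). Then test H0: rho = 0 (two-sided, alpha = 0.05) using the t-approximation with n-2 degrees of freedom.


Step 1: Rank x and y separately (midranks; no ties here).
rank(x): 10->4, 1->1, 9->3, 11->5, 5->2, 15->6
rank(y): 5->5, 1->1, 4->4, 3->3, 2->2, 6->6
Step 2: d_i = R_x(i) - R_y(i); compute d_i^2.
  (4-5)^2=1, (1-1)^2=0, (3-4)^2=1, (5-3)^2=4, (2-2)^2=0, (6-6)^2=0
sum(d^2) = 6.
Step 3: rho = 1 - 6*6 / (6*(6^2 - 1)) = 1 - 36/210 = 0.828571.
Step 4: Under H0, t = rho * sqrt((n-2)/(1-rho^2)) = 2.9598 ~ t(4).
Step 5: Two-sided p-value from the t-distribution with 4 df = 0.041563.
Step 6: alpha = 0.05. reject H0.

rho = 0.8286, p = 0.041563, reject H0 at alpha = 0.05.


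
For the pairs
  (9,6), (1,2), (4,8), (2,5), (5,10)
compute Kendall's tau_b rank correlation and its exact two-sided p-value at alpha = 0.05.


Step 1: Enumerate the 10 unordered pairs (i,j) with i<j and classify each by sign(x_j-x_i) * sign(y_j-y_i).
  (1,2):dx=-8,dy=-4->C; (1,3):dx=-5,dy=+2->D; (1,4):dx=-7,dy=-1->C; (1,5):dx=-4,dy=+4->D
  (2,3):dx=+3,dy=+6->C; (2,4):dx=+1,dy=+3->C; (2,5):dx=+4,dy=+8->C; (3,4):dx=-2,dy=-3->C
  (3,5):dx=+1,dy=+2->C; (4,5):dx=+3,dy=+5->C
Step 2: C = 8, D = 2, total pairs = 10.
Step 3: tau = (C - D)/(n(n-1)/2) = (8 - 2)/10 = 0.600000.
Step 4: Exact two-sided p-value (enumerate n! = 120 permutations of y under H0): p = 0.233333.
Step 5: alpha = 0.05. fail to reject H0.

tau_b = 0.6000 (C=8, D=2), p = 0.233333, fail to reject H0.


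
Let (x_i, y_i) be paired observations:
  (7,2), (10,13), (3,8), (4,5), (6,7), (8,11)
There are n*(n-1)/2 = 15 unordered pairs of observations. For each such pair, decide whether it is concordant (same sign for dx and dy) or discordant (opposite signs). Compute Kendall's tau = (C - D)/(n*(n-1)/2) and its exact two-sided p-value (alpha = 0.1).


Step 1: Enumerate the 15 unordered pairs (i,j) with i<j and classify each by sign(x_j-x_i) * sign(y_j-y_i).
  (1,2):dx=+3,dy=+11->C; (1,3):dx=-4,dy=+6->D; (1,4):dx=-3,dy=+3->D; (1,5):dx=-1,dy=+5->D
  (1,6):dx=+1,dy=+9->C; (2,3):dx=-7,dy=-5->C; (2,4):dx=-6,dy=-8->C; (2,5):dx=-4,dy=-6->C
  (2,6):dx=-2,dy=-2->C; (3,4):dx=+1,dy=-3->D; (3,5):dx=+3,dy=-1->D; (3,6):dx=+5,dy=+3->C
  (4,5):dx=+2,dy=+2->C; (4,6):dx=+4,dy=+6->C; (5,6):dx=+2,dy=+4->C
Step 2: C = 10, D = 5, total pairs = 15.
Step 3: tau = (C - D)/(n(n-1)/2) = (10 - 5)/15 = 0.333333.
Step 4: Exact two-sided p-value (enumerate n! = 720 permutations of y under H0): p = 0.469444.
Step 5: alpha = 0.1. fail to reject H0.

tau_b = 0.3333 (C=10, D=5), p = 0.469444, fail to reject H0.
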